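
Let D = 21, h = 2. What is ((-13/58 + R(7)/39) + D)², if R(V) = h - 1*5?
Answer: 243578449/568516 ≈ 428.45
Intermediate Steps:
R(V) = -3 (R(V) = 2 - 1*5 = 2 - 5 = -3)
((-13/58 + R(7)/39) + D)² = ((-13/58 - 3/39) + 21)² = ((-13*1/58 - 3*1/39) + 21)² = ((-13/58 - 1/13) + 21)² = (-227/754 + 21)² = (15607/754)² = 243578449/568516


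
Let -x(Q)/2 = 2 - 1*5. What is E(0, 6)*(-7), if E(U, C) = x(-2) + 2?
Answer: -56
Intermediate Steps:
x(Q) = 6 (x(Q) = -2*(2 - 1*5) = -2*(2 - 5) = -2*(-3) = 6)
E(U, C) = 8 (E(U, C) = 6 + 2 = 8)
E(0, 6)*(-7) = 8*(-7) = -56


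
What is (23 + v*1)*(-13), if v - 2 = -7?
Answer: -234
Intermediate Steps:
v = -5 (v = 2 - 7 = -5)
(23 + v*1)*(-13) = (23 - 5*1)*(-13) = (23 - 5)*(-13) = 18*(-13) = -234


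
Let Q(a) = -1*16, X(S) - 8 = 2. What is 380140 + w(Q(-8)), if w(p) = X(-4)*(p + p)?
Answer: 379820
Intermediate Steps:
X(S) = 10 (X(S) = 8 + 2 = 10)
Q(a) = -16
w(p) = 20*p (w(p) = 10*(p + p) = 10*(2*p) = 20*p)
380140 + w(Q(-8)) = 380140 + 20*(-16) = 380140 - 320 = 379820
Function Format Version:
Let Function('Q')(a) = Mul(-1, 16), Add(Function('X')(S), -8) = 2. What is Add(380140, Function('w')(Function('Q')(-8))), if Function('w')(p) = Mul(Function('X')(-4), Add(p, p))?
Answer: 379820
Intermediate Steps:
Function('X')(S) = 10 (Function('X')(S) = Add(8, 2) = 10)
Function('Q')(a) = -16
Function('w')(p) = Mul(20, p) (Function('w')(p) = Mul(10, Add(p, p)) = Mul(10, Mul(2, p)) = Mul(20, p))
Add(380140, Function('w')(Function('Q')(-8))) = Add(380140, Mul(20, -16)) = Add(380140, -320) = 379820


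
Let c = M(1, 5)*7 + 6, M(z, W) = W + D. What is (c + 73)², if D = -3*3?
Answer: 2601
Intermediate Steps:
D = -9
M(z, W) = -9 + W (M(z, W) = W - 9 = -9 + W)
c = -22 (c = (-9 + 5)*7 + 6 = -4*7 + 6 = -28 + 6 = -22)
(c + 73)² = (-22 + 73)² = 51² = 2601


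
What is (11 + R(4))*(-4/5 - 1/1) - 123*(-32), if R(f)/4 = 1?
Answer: 3909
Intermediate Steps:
R(f) = 4 (R(f) = 4*1 = 4)
(11 + R(4))*(-4/5 - 1/1) - 123*(-32) = (11 + 4)*(-4/5 - 1/1) - 123*(-32) = 15*(-4*1/5 - 1*1) + 3936 = 15*(-4/5 - 1) + 3936 = 15*(-9/5) + 3936 = -27 + 3936 = 3909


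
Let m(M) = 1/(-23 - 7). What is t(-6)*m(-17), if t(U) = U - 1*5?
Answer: 11/30 ≈ 0.36667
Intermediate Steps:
t(U) = -5 + U (t(U) = U - 5 = -5 + U)
m(M) = -1/30 (m(M) = 1/(-30) = -1/30)
t(-6)*m(-17) = (-5 - 6)*(-1/30) = -11*(-1/30) = 11/30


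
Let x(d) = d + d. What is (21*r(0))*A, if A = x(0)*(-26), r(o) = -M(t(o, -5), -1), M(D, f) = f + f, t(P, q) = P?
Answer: 0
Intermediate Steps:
M(D, f) = 2*f
x(d) = 2*d
r(o) = 2 (r(o) = -2*(-1) = -1*(-2) = 2)
A = 0 (A = (2*0)*(-26) = 0*(-26) = 0)
(21*r(0))*A = (21*2)*0 = 42*0 = 0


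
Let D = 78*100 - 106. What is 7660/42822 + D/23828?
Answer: 127998737/255090654 ≈ 0.50178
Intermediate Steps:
D = 7694 (D = 7800 - 106 = 7694)
7660/42822 + D/23828 = 7660/42822 + 7694/23828 = 7660*(1/42822) + 7694*(1/23828) = 3830/21411 + 3847/11914 = 127998737/255090654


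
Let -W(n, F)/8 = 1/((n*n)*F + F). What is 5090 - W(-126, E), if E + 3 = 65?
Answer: 2505231834/492187 ≈ 5090.0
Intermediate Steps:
E = 62 (E = -3 + 65 = 62)
W(n, F) = -8/(F + F*n²) (W(n, F) = -8/((n*n)*F + F) = -8/(n²*F + F) = -8/(F*n² + F) = -8/(F + F*n²))
5090 - W(-126, E) = 5090 - (-8)/(62*(1 + (-126)²)) = 5090 - (-8)/(62*(1 + 15876)) = 5090 - (-8)/(62*15877) = 5090 - 1*(-4/492187) = 5090 + 4/492187 = 2505231834/492187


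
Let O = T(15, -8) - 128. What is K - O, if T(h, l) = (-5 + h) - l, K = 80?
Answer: 190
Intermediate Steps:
T(h, l) = -5 + h - l
O = -110 (O = (-5 + 15 - 1*(-8)) - 128 = (-5 + 15 + 8) - 128 = 18 - 128 = -110)
K - O = 80 - 1*(-110) = 80 + 110 = 190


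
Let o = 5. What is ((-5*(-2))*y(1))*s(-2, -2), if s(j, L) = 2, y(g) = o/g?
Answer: 100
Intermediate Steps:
y(g) = 5/g
((-5*(-2))*y(1))*s(-2, -2) = ((-5*(-2))*(5/1))*2 = (10*(5*1))*2 = (10*5)*2 = 50*2 = 100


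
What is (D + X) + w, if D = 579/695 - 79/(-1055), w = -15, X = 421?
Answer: 11934204/29329 ≈ 406.91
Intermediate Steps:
D = 26630/29329 (D = 579*(1/695) - 79*(-1/1055) = 579/695 + 79/1055 = 26630/29329 ≈ 0.90798)
(D + X) + w = (26630/29329 + 421) - 15 = 12374139/29329 - 15 = 11934204/29329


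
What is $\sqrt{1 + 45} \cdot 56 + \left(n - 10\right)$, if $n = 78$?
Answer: $68 + 56 \sqrt{46} \approx 447.81$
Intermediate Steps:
$\sqrt{1 + 45} \cdot 56 + \left(n - 10\right) = \sqrt{1 + 45} \cdot 56 + \left(78 - 10\right) = \sqrt{46} \cdot 56 + 68 = 56 \sqrt{46} + 68 = 68 + 56 \sqrt{46}$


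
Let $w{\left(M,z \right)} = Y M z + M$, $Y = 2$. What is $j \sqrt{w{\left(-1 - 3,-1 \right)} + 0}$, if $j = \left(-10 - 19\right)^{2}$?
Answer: $1682$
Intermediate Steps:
$w{\left(M,z \right)} = M + 2 M z$ ($w{\left(M,z \right)} = 2 M z + M = M + 2 M z$)
$j = 841$ ($j = \left(-29\right)^{2} = 841$)
$j \sqrt{w{\left(-1 - 3,-1 \right)} + 0} = 841 \sqrt{\left(-1 - 3\right) \left(1 + 2 \left(-1\right)\right) + 0} = 841 \sqrt{- 4 \left(1 - 2\right) + 0} = 841 \sqrt{\left(-4\right) \left(-1\right) + 0} = 841 \sqrt{4 + 0} = 841 \sqrt{4} = 841 \cdot 2 = 1682$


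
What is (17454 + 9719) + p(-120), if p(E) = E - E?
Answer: 27173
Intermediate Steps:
p(E) = 0
(17454 + 9719) + p(-120) = (17454 + 9719) + 0 = 27173 + 0 = 27173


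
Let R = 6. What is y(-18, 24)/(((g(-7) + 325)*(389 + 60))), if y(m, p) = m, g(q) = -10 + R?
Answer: -6/48043 ≈ -0.00012489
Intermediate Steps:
g(q) = -4 (g(q) = -10 + 6 = -4)
y(-18, 24)/(((g(-7) + 325)*(389 + 60))) = -18*1/((-4 + 325)*(389 + 60)) = -18/(321*449) = -18/144129 = -18*1/144129 = -6/48043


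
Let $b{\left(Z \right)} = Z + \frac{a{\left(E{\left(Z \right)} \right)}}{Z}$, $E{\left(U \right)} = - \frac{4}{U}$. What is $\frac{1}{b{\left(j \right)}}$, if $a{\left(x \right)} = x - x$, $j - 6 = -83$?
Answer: $- \frac{1}{77} \approx -0.012987$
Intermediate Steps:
$j = -77$ ($j = 6 - 83 = -77$)
$a{\left(x \right)} = 0$
$b{\left(Z \right)} = Z$ ($b{\left(Z \right)} = Z + \frac{0}{Z} = Z + 0 = Z$)
$\frac{1}{b{\left(j \right)}} = \frac{1}{-77} = - \frac{1}{77}$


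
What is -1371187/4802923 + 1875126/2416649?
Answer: 5692408100935/11606979065027 ≈ 0.49043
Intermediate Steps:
-1371187/4802923 + 1875126/2416649 = 5692408100935/11606979065027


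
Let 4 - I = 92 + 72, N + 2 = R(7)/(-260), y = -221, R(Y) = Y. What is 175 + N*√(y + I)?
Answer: 175 - 527*I*√381/260 ≈ 175.0 - 39.564*I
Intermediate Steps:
N = -527/260 (N = -2 + 7/(-260) = -2 + 7*(-1/260) = -2 - 7/260 = -527/260 ≈ -2.0269)
I = -160 (I = 4 - (92 + 72) = 4 - 1*164 = 4 - 164 = -160)
175 + N*√(y + I) = 175 - 527*√(-221 - 160)/260 = 175 - 527*I*√381/260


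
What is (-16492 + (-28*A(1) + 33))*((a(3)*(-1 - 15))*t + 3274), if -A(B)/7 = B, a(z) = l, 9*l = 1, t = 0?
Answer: -53245062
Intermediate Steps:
l = 1/9 (l = (1/9)*1 = 1/9 ≈ 0.11111)
a(z) = 1/9
A(B) = -7*B
(-16492 + (-28*A(1) + 33))*((a(3)*(-1 - 15))*t + 3274) = (-16492 + (-(-196) + 33))*(((-1 - 15)/9)*0 + 3274) = (-16492 + (-28*(-7) + 33))*(((1/9)*(-16))*0 + 3274) = (-16492 + (196 + 33))*(-16/9*0 + 3274) = (-16492 + 229)*(0 + 3274) = -16263*3274 = -53245062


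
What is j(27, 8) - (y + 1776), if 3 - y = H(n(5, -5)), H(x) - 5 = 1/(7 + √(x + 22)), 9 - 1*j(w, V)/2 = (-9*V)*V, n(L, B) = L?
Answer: -13281/22 - 3*√3/22 ≈ -603.92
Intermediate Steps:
j(w, V) = 18 + 18*V² (j(w, V) = 18 - 2*(-9*V)*V = 18 - (-18)*V² = 18 + 18*V²)
H(x) = 5 + 1/(7 + √(22 + x)) (H(x) = 5 + 1/(7 + √(x + 22)) = 5 + 1/(7 + √(22 + x)))
y = 3 - (36 + 15*√3)/(7 + 3*√3) (y = 3 - (36 + 5*√(22 + 5))/(7 + √(22 + 5)) = 3 - (36 + 5*√27)/(7 + √27) = 3 - (36 + 5*(3*√3))/(7 + 3*√3) = 3 - (36 + 15*√3)/(7 + 3*√3) ≈ -2.0820)
j(27, 8) - (y + 1776) = (18 + 18*8²) - ((-51/22 + 3*√3/22) + 1776) = (18 + 18*64) - (39021/22 + 3*√3/22) = (18 + 1152) + (-39021/22 - 3*√3/22) = 1170 + (-39021/22 - 3*√3/22) = -13281/22 - 3*√3/22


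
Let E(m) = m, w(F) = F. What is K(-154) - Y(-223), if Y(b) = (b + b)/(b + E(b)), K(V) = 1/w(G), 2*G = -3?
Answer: -5/3 ≈ -1.6667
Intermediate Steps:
G = -3/2 (G = (½)*(-3) = -3/2 ≈ -1.5000)
K(V) = -⅔ (K(V) = 1/(-3/2) = -⅔)
Y(b) = 1 (Y(b) = (b + b)/(b + b) = (2*b)/((2*b)) = (2*b)*(1/(2*b)) = 1)
K(-154) - Y(-223) = -⅔ - 1*1 = -⅔ - 1 = -5/3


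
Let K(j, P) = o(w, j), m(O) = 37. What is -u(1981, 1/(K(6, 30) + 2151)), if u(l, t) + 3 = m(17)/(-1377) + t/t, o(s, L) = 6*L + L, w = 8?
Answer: 2791/1377 ≈ 2.0269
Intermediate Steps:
o(s, L) = 7*L
K(j, P) = 7*j
u(l, t) = -2791/1377 (u(l, t) = -3 + (37/(-1377) + t/t) = -3 + (37*(-1/1377) + 1) = -3 + (-37/1377 + 1) = -3 + 1340/1377 = -2791/1377)
-u(1981, 1/(K(6, 30) + 2151)) = -1*(-2791/1377) = 2791/1377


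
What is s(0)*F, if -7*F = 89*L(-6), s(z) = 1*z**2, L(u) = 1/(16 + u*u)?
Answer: 0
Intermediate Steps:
L(u) = 1/(16 + u**2)
s(z) = z**2
F = -89/364 (F = -89/(7*(16 + (-6)**2)) = -89/(7*(16 + 36)) = -89/(7*52) = -1/7*89/52 = -89/364 ≈ -0.24451)
s(0)*F = 0**2*(-89/364) = 0*(-89/364) = 0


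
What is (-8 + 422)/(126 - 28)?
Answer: 207/49 ≈ 4.2245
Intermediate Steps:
(-8 + 422)/(126 - 28) = 414/98 = 414*(1/98) = 207/49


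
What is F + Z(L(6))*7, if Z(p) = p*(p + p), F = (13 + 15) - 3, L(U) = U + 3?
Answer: 1159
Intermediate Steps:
L(U) = 3 + U
F = 25 (F = 28 - 3 = 25)
Z(p) = 2*p**2 (Z(p) = p*(2*p) = 2*p**2)
F + Z(L(6))*7 = 25 + (2*(3 + 6)**2)*7 = 25 + (2*9**2)*7 = 25 + (2*81)*7 = 25 + 162*7 = 25 + 1134 = 1159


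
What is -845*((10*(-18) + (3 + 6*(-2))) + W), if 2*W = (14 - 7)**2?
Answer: 278005/2 ≈ 1.3900e+5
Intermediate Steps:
W = 49/2 (W = (14 - 7)**2/2 = (1/2)*7**2 = (1/2)*49 = 49/2 ≈ 24.500)
-845*((10*(-18) + (3 + 6*(-2))) + W) = -845*((10*(-18) + (3 + 6*(-2))) + 49/2) = -845*((-180 + (3 - 12)) + 49/2) = -845*((-180 - 9) + 49/2) = -845*(-189 + 49/2) = -845*(-329/2) = 278005/2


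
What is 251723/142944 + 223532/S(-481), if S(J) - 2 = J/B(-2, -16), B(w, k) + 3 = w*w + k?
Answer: 479417003573/73044384 ≈ 6563.4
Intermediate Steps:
B(w, k) = -3 + k + w² (B(w, k) = -3 + (w*w + k) = -3 + (w² + k) = -3 + (k + w²) = -3 + k + w²)
S(J) = 2 - J/15 (S(J) = 2 + J/(-3 - 16 + (-2)²) = 2 + J/(-3 - 16 + 4) = 2 + J/(-15) = 2 + J*(-1/15) = 2 - J/15)
251723/142944 + 223532/S(-481) = 251723/142944 + 223532/(2 - 1/15*(-481)) = 251723*(1/142944) + 223532/(2 + 481/15) = 251723/142944 + 223532/(511/15) = 251723/142944 + 223532*(15/511) = 251723/142944 + 3352980/511 = 479417003573/73044384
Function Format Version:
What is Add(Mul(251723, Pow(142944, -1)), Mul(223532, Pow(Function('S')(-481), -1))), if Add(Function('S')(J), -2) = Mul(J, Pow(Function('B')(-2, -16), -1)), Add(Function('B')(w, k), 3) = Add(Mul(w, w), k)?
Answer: Rational(479417003573, 73044384) ≈ 6563.4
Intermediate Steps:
Function('B')(w, k) = Add(-3, k, Pow(w, 2)) (Function('B')(w, k) = Add(-3, Add(Mul(w, w), k)) = Add(-3, Add(Pow(w, 2), k)) = Add(-3, Add(k, Pow(w, 2))) = Add(-3, k, Pow(w, 2)))
Function('S')(J) = Add(2, Mul(Rational(-1, 15), J)) (Function('S')(J) = Add(2, Mul(J, Pow(Add(-3, -16, Pow(-2, 2)), -1))) = Add(2, Mul(J, Pow(Add(-3, -16, 4), -1))) = Add(2, Mul(J, Pow(-15, -1))) = Add(2, Mul(J, Rational(-1, 15))) = Add(2, Mul(Rational(-1, 15), J)))
Add(Mul(251723, Pow(142944, -1)), Mul(223532, Pow(Function('S')(-481), -1))) = Add(Mul(251723, Pow(142944, -1)), Mul(223532, Pow(Add(2, Mul(Rational(-1, 15), -481)), -1))) = Add(Mul(251723, Rational(1, 142944)), Mul(223532, Pow(Add(2, Rational(481, 15)), -1))) = Add(Rational(251723, 142944), Mul(223532, Pow(Rational(511, 15), -1))) = Add(Rational(251723, 142944), Mul(223532, Rational(15, 511))) = Add(Rational(251723, 142944), Rational(3352980, 511)) = Rational(479417003573, 73044384)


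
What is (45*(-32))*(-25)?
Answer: 36000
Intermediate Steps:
(45*(-32))*(-25) = -1440*(-25) = 36000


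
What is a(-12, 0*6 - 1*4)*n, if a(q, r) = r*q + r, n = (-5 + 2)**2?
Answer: 396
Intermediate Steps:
n = 9 (n = (-3)**2 = 9)
a(q, r) = r + q*r (a(q, r) = q*r + r = r + q*r)
a(-12, 0*6 - 1*4)*n = ((0*6 - 1*4)*(1 - 12))*9 = ((0 - 4)*(-11))*9 = -4*(-11)*9 = 44*9 = 396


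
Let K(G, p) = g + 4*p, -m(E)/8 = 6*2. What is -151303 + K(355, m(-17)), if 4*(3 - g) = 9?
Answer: -606745/4 ≈ -1.5169e+5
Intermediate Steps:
g = ¾ (g = 3 - ¼*9 = 3 - 9/4 = ¾ ≈ 0.75000)
m(E) = -96 (m(E) = -48*2 = -8*12 = -96)
K(G, p) = ¾ + 4*p
-151303 + K(355, m(-17)) = -151303 + (¾ + 4*(-96)) = -151303 + (¾ - 384) = -151303 - 1533/4 = -606745/4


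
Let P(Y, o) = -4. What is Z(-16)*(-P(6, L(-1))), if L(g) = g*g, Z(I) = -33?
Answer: -132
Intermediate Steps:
L(g) = g²
Z(-16)*(-P(6, L(-1))) = -(-33)*(-4) = -33*4 = -132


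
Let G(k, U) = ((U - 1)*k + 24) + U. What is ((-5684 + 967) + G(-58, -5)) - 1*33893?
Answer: -38243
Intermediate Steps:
G(k, U) = 24 + U + k*(-1 + U) (G(k, U) = ((-1 + U)*k + 24) + U = (k*(-1 + U) + 24) + U = (24 + k*(-1 + U)) + U = 24 + U + k*(-1 + U))
((-5684 + 967) + G(-58, -5)) - 1*33893 = ((-5684 + 967) + (24 - 5 - 1*(-58) - 5*(-58))) - 1*33893 = (-4717 + (24 - 5 + 58 + 290)) - 33893 = (-4717 + 367) - 33893 = -4350 - 33893 = -38243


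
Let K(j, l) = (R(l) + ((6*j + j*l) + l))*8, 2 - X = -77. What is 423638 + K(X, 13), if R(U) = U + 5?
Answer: 435894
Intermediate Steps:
X = 79 (X = 2 - 1*(-77) = 2 + 77 = 79)
R(U) = 5 + U
K(j, l) = 40 + 16*l + 48*j + 8*j*l (K(j, l) = ((5 + l) + ((6*j + j*l) + l))*8 = ((5 + l) + (l + 6*j + j*l))*8 = (5 + 2*l + 6*j + j*l)*8 = 40 + 16*l + 48*j + 8*j*l)
423638 + K(X, 13) = 423638 + (40 + 16*13 + 48*79 + 8*79*13) = 423638 + (40 + 208 + 3792 + 8216) = 423638 + 12256 = 435894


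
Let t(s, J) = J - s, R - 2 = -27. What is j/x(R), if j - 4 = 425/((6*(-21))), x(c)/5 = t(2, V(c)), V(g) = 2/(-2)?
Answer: -79/1890 ≈ -0.041799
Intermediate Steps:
R = -25 (R = 2 - 27 = -25)
V(g) = -1 (V(g) = 2*(-½) = -1)
x(c) = -15 (x(c) = 5*(-1 - 1*2) = 5*(-1 - 2) = 5*(-3) = -15)
j = 79/126 (j = 4 + 425/((6*(-21))) = 4 + 425/(-126) = 4 + 425*(-1/126) = 4 - 425/126 = 79/126 ≈ 0.62698)
j/x(R) = (79/126)/(-15) = (79/126)*(-1/15) = -79/1890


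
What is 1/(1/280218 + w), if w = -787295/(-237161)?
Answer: 66456781098/220614467471 ≈ 0.30123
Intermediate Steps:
w = 787295/237161 (w = -787295*(-1/237161) = 787295/237161 ≈ 3.3197)
1/(1/280218 + w) = 1/(1/280218 + 787295/237161) = 1/(220614467471/66456781098) = 66456781098/220614467471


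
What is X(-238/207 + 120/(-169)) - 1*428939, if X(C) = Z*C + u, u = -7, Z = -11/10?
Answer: -75028731749/174915 ≈ -4.2894e+5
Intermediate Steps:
Z = -11/10 (Z = -11*⅒ = -11/10 ≈ -1.1000)
X(C) = -7 - 11*C/10 (X(C) = -11*C/10 - 7 = -7 - 11*C/10)
X(-238/207 + 120/(-169)) - 1*428939 = (-7 - 11*(-238/207 + 120/(-169))/10) - 1*428939 = (-7 - 11*(-238*1/207 + 120*(-1/169))/10) - 428939 = (-7 - 11*(-238/207 - 120/169)/10) - 428939 = (-7 - 11/10*(-65062/34983)) - 428939 = (-7 + 357841/174915) - 428939 = -866564/174915 - 428939 = -75028731749/174915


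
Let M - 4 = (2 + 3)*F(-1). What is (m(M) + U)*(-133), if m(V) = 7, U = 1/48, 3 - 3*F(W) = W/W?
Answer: -44821/48 ≈ -933.77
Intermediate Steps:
F(W) = ⅔ (F(W) = 1 - W/(3*W) = 1 - ⅓*1 = 1 - ⅓ = ⅔)
U = 1/48 ≈ 0.020833
M = 22/3 (M = 4 + (2 + 3)*(⅔) = 4 + 5*(⅔) = 4 + 10/3 = 22/3 ≈ 7.3333)
(m(M) + U)*(-133) = (7 + 1/48)*(-133) = (337/48)*(-133) = -44821/48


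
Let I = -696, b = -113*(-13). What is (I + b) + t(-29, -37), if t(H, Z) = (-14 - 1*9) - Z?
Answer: 787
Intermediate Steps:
b = 1469
t(H, Z) = -23 - Z (t(H, Z) = (-14 - 9) - Z = -23 - Z)
(I + b) + t(-29, -37) = (-696 + 1469) + (-23 - 1*(-37)) = 773 + (-23 + 37) = 773 + 14 = 787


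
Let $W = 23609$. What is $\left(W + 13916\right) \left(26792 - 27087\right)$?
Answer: $-11069875$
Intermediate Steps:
$\left(W + 13916\right) \left(26792 - 27087\right) = \left(23609 + 13916\right) \left(26792 - 27087\right) = 37525 \left(-295\right) = -11069875$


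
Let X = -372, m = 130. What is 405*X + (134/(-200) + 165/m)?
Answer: -195857221/1300 ≈ -1.5066e+5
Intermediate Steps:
405*X + (134/(-200) + 165/m) = 405*(-372) + (134/(-200) + 165/130) = -150660 + (134*(-1/200) + 165*(1/130)) = -150660 + (-67/100 + 33/26) = -150660 + 779/1300 = -195857221/1300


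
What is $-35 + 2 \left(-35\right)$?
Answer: $-105$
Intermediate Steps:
$-35 + 2 \left(-35\right) = -35 - 70 = -105$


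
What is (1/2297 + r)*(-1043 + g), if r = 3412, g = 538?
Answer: -3957869325/2297 ≈ -1.7231e+6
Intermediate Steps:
(1/2297 + r)*(-1043 + g) = (1/2297 + 3412)*(-1043 + 538) = (1/2297 + 3412)*(-505) = (7837365/2297)*(-505) = -3957869325/2297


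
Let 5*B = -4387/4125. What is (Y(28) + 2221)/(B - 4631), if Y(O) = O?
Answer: -46385625/95518762 ≈ -0.48562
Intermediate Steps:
B = -4387/20625 (B = (-4387/4125)/5 = (-4387*1/4125)/5 = (⅕)*(-4387/4125) = -4387/20625 ≈ -0.21270)
(Y(28) + 2221)/(B - 4631) = (28 + 2221)/(-4387/20625 - 4631) = 2249/(-95518762/20625) = 2249*(-20625/95518762) = -46385625/95518762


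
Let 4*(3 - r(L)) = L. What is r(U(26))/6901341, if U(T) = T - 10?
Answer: -1/6901341 ≈ -1.4490e-7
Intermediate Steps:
U(T) = -10 + T
r(L) = 3 - L/4
r(U(26))/6901341 = (3 - (-10 + 26)/4)/6901341 = (3 - ¼*16)*(1/6901341) = (3 - 4)*(1/6901341) = -1*1/6901341 = -1/6901341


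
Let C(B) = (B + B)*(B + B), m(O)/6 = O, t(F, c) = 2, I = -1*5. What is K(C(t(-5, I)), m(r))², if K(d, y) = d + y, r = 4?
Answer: 1600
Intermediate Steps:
I = -5
m(O) = 6*O
C(B) = 4*B² (C(B) = (2*B)*(2*B) = 4*B²)
K(C(t(-5, I)), m(r))² = (4*2² + 6*4)² = (4*4 + 24)² = (16 + 24)² = 40² = 1600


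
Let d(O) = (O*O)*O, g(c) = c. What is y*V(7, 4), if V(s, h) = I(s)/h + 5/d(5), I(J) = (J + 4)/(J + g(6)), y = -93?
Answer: -30411/1300 ≈ -23.393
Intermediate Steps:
d(O) = O**3 (d(O) = O**2*O = O**3)
I(J) = (4 + J)/(6 + J) (I(J) = (J + 4)/(J + 6) = (4 + J)/(6 + J))
V(s, h) = 1/25 + (4 + s)/(h*(6 + s)) (V(s, h) = ((4 + s)/(6 + s))/h + 5/(5**3) = (4 + s)/(h*(6 + s)) + 5/125 = (4 + s)/(h*(6 + s)) + 5*(1/125) = (4 + s)/(h*(6 + s)) + 1/25 = 1/25 + (4 + s)/(h*(6 + s)))
y*V(7, 4) = -93*(4 + 7 + (1/25)*4*(6 + 7))/(4*(6 + 7)) = -93*(4 + 7 + (1/25)*4*13)/(4*13) = -93*(4 + 7 + 52/25)/(4*13) = -93*327/(4*13*25) = -93*327/1300 = -30411/1300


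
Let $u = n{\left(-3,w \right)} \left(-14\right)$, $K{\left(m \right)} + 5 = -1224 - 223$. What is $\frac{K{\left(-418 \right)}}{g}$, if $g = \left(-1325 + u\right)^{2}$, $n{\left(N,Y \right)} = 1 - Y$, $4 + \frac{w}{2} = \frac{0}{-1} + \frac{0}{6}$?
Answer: $- \frac{1452}{2105401} \approx -0.00068965$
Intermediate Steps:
$K{\left(m \right)} = -1452$ ($K{\left(m \right)} = -5 - 1447 = -1452$)
$w = -8$ ($w = -8 + 2 \left(\frac{0}{-1} + \frac{0}{6}\right) = -8 + 2 \left(0 \left(-1\right) + 0 \cdot \frac{1}{6}\right) = -8 + 2 \left(0 + 0\right) = -8 + 2 \cdot 0 = -8 + 0 = -8$)
$u = -126$ ($u = \left(1 - -8\right) \left(-14\right) = \left(1 + 8\right) \left(-14\right) = 9 \left(-14\right) = -126$)
$g = 2105401$ ($g = \left(-1325 - 126\right)^{2} = \left(-1451\right)^{2} = 2105401$)
$\frac{K{\left(-418 \right)}}{g} = - \frac{1452}{2105401}$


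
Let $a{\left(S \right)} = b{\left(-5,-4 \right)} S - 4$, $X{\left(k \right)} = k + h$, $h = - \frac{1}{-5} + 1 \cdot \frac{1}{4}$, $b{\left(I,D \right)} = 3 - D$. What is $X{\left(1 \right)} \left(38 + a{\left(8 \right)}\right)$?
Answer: $\frac{261}{2} \approx 130.5$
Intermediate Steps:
$h = \frac{9}{20}$ ($h = \left(-1\right) \left(- \frac{1}{5}\right) + 1 \cdot \frac{1}{4} = \frac{1}{5} + \frac{1}{4} = \frac{9}{20} \approx 0.45$)
$X{\left(k \right)} = \frac{9}{20} + k$ ($X{\left(k \right)} = k + \frac{9}{20} = \frac{9}{20} + k$)
$a{\left(S \right)} = -4 + 7 S$ ($a{\left(S \right)} = \left(3 - -4\right) S - 4 = \left(3 + 4\right) S - 4 = 7 S - 4 = -4 + 7 S$)
$X{\left(1 \right)} \left(38 + a{\left(8 \right)}\right) = \left(\frac{9}{20} + 1\right) \left(38 + \left(-4 + 7 \cdot 8\right)\right) = \frac{29 \left(38 + \left(-4 + 56\right)\right)}{20} = \frac{29 \left(38 + 52\right)}{20} = \frac{29}{20} \cdot 90 = \frac{261}{2}$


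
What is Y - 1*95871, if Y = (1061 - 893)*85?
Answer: -81591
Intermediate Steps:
Y = 14280 (Y = 168*85 = 14280)
Y - 1*95871 = 14280 - 1*95871 = 14280 - 95871 = -81591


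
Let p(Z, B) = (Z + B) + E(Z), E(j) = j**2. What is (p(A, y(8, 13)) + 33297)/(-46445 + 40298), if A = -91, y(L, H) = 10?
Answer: -41497/6147 ≈ -6.7508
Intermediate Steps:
p(Z, B) = B + Z + Z**2 (p(Z, B) = (Z + B) + Z**2 = (B + Z) + Z**2 = B + Z + Z**2)
(p(A, y(8, 13)) + 33297)/(-46445 + 40298) = ((10 - 91 + (-91)**2) + 33297)/(-46445 + 40298) = ((10 - 91 + 8281) + 33297)/(-6147) = (8200 + 33297)*(-1/6147) = 41497*(-1/6147) = -41497/6147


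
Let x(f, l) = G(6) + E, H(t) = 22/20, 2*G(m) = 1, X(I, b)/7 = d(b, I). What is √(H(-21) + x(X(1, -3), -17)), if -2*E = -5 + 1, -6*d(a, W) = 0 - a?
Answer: 3*√10/5 ≈ 1.8974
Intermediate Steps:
d(a, W) = a/6 (d(a, W) = -(0 - a)/6 = -(-1)*a/6 = a/6)
X(I, b) = 7*b/6 (X(I, b) = 7*(b/6) = 7*b/6)
G(m) = ½ (G(m) = (½)*1 = ½)
E = 2 (E = -(-5 + 1)/2 = -½*(-4) = 2)
H(t) = 11/10 (H(t) = 22*(1/20) = 11/10)
x(f, l) = 5/2 (x(f, l) = ½ + 2 = 5/2)
√(H(-21) + x(X(1, -3), -17)) = √(11/10 + 5/2) = √(18/5) = 3*√10/5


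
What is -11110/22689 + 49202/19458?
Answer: 5556579/2725201 ≈ 2.0390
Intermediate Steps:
-11110/22689 + 49202/19458 = -11110*1/22689 + 49202*(1/19458) = -11110/22689 + 24601/9729 = 5556579/2725201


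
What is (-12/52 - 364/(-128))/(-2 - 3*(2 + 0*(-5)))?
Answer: -1087/3328 ≈ -0.32662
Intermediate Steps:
(-12/52 - 364/(-128))/(-2 - 3*(2 + 0*(-5))) = (-12*1/52 - 364*(-1/128))/(-2 - 3*(2 + 0)) = (-3/13 + 91/32)/(-2 - 3*2) = (1087/416)/(-2 - 6) = (1087/416)/(-8) = -⅛*1087/416 = -1087/3328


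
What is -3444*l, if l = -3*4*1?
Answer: 41328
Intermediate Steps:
l = -12 (l = -12*1 = -12)
-3444*l = -3444*(-12) = 41328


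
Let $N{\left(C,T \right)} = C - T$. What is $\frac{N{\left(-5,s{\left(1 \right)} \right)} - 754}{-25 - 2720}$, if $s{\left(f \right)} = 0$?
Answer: $\frac{253}{915} \approx 0.2765$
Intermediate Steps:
$\frac{N{\left(-5,s{\left(1 \right)} \right)} - 754}{-25 - 2720} = \frac{\left(-5 - 0\right) - 754}{-25 - 2720} = \frac{\left(-5 + 0\right) - 754}{-2745} = \left(-5 - 754\right) \left(- \frac{1}{2745}\right) = \left(-759\right) \left(- \frac{1}{2745}\right) = \frac{253}{915}$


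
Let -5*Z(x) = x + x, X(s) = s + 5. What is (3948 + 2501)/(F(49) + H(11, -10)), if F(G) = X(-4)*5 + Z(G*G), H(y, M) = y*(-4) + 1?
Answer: -32245/4992 ≈ -6.4593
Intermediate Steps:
X(s) = 5 + s
H(y, M) = 1 - 4*y (H(y, M) = -4*y + 1 = 1 - 4*y)
Z(x) = -2*x/5 (Z(x) = -(x + x)/5 = -2*x/5)
F(G) = 5 - 2*G²/5 (F(G) = (5 - 4)*5 - 2*G*G/5 = 1*5 - 2*G²/5 = 5 - 2*G²/5)
(3948 + 2501)/(F(49) + H(11, -10)) = (3948 + 2501)/((5 - ⅖*49²) + (1 - 4*11)) = 6449/((5 - ⅖*2401) + (1 - 44)) = 6449/((5 - 4802/5) - 43) = 6449/(-4777/5 - 43) = 6449/(-4992/5) = 6449*(-5/4992) = -32245/4992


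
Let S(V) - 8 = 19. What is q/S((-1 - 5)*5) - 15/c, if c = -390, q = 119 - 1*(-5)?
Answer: 3251/702 ≈ 4.6311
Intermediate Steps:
S(V) = 27 (S(V) = 8 + 19 = 27)
q = 124 (q = 119 + 5 = 124)
q/S((-1 - 5)*5) - 15/c = 124/27 - 15/(-390) = 124*(1/27) - 15*(-1/390) = 124/27 + 1/26 = 3251/702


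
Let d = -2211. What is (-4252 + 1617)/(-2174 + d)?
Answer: 527/877 ≈ 0.60091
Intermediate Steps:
(-4252 + 1617)/(-2174 + d) = (-4252 + 1617)/(-2174 - 2211) = -2635/(-4385) = -2635*(-1/4385) = 527/877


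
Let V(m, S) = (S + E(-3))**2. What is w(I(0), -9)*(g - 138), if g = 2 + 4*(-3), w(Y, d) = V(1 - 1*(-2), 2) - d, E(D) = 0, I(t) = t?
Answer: -1924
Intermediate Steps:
V(m, S) = S**2 (V(m, S) = (S + 0)**2 = S**2)
w(Y, d) = 4 - d (w(Y, d) = 2**2 - d = 4 - d)
g = -10 (g = 2 - 12 = -10)
w(I(0), -9)*(g - 138) = (4 - 1*(-9))*(-10 - 138) = (4 + 9)*(-148) = 13*(-148) = -1924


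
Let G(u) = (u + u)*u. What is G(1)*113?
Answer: 226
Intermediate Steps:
G(u) = 2*u² (G(u) = (2*u)*u = 2*u²)
G(1)*113 = (2*1²)*113 = (2*1)*113 = 2*113 = 226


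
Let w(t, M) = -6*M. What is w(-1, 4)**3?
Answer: -13824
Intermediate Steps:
w(-1, 4)**3 = (-6*4)**3 = (-24)**3 = -13824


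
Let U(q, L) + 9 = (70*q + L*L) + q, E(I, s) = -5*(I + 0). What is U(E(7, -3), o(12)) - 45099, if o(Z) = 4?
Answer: -47577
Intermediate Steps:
E(I, s) = -5*I
U(q, L) = -9 + L² + 71*q (U(q, L) = -9 + ((70*q + L*L) + q) = -9 + ((70*q + L²) + q) = -9 + ((L² + 70*q) + q) = -9 + (L² + 71*q) = -9 + L² + 71*q)
U(E(7, -3), o(12)) - 45099 = (-9 + 4² + 71*(-5*7)) - 45099 = (-9 + 16 + 71*(-35)) - 45099 = (-9 + 16 - 2485) - 45099 = -2478 - 45099 = -47577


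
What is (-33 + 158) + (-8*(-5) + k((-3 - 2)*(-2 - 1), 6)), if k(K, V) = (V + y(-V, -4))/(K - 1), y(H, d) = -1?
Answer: 2315/14 ≈ 165.36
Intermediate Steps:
k(K, V) = (-1 + V)/(-1 + K) (k(K, V) = (V - 1)/(K - 1) = (-1 + V)/(-1 + K))
(-33 + 158) + (-8*(-5) + k((-3 - 2)*(-2 - 1), 6)) = (-33 + 158) + (-8*(-5) + (-1 + 6)/(-1 + (-3 - 2)*(-2 - 1))) = 125 + (40 + 5/(-1 - 5*(-3))) = 125 + (40 + 5/(-1 + 15)) = 125 + (40 + 5/14) = 125 + 565/14 = 2315/14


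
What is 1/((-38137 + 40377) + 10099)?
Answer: 1/12339 ≈ 8.1044e-5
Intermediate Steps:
1/((-38137 + 40377) + 10099) = 1/(2240 + 10099) = 1/12339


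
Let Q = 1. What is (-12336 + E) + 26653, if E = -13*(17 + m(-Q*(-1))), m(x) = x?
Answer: 14083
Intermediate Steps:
E = -234 (E = -13*(17 - 1*1*(-1)) = -13*(17 - 1*(-1)) = -13*(17 + 1) = -13*18 = -234)
(-12336 + E) + 26653 = (-12336 - 234) + 26653 = -12570 + 26653 = 14083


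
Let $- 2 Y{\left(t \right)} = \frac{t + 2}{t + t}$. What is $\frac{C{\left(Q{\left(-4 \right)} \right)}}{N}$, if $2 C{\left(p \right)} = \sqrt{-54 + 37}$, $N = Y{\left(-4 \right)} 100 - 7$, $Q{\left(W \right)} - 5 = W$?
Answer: $- \frac{i \sqrt{17}}{39} \approx - 0.10572 i$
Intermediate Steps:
$Q{\left(W \right)} = 5 + W$
$Y{\left(t \right)} = - \frac{2 + t}{4 t}$ ($Y{\left(t \right)} = - \frac{\left(t + 2\right) \frac{1}{t + t}}{2} = - \frac{\left(2 + t\right) \frac{1}{2 t}}{2} = - \frac{\frac{1}{2} \frac{1}{t} \left(2 + t\right)}{2} = - \frac{2 + t}{4 t}$)
$N = - \frac{39}{2}$ ($N = \frac{-2 - -4}{4 \left(-4\right)} 100 - 7 = \frac{1}{4} \left(- \frac{1}{4}\right) \left(-2 + 4\right) 100 - 7 = \frac{1}{4} \left(- \frac{1}{4}\right) 2 \cdot 100 - 7 = \left(- \frac{1}{8}\right) 100 - 7 = - \frac{25}{2} - 7 = - \frac{39}{2} \approx -19.5$)
$C{\left(p \right)} = \frac{i \sqrt{17}}{2}$ ($C{\left(p \right)} = \frac{\sqrt{-54 + 37}}{2} = \frac{\sqrt{-17}}{2} = \frac{i \sqrt{17}}{2}$)
$\frac{C{\left(Q{\left(-4 \right)} \right)}}{N} = \frac{\frac{1}{2} i \sqrt{17}}{- \frac{39}{2}} = \frac{i \sqrt{17}}{2} \left(- \frac{2}{39}\right) = - \frac{i \sqrt{17}}{39}$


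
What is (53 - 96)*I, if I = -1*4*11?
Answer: 1892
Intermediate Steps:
I = -44 (I = -4*11 = -44)
(53 - 96)*I = (53 - 96)*(-44) = -43*(-44) = 1892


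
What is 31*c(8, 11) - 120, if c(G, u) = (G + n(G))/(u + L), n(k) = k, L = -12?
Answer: -616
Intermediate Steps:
c(G, u) = 2*G/(-12 + u) (c(G, u) = (G + G)/(u - 12) = (2*G)/(-12 + u) = 2*G/(-12 + u))
31*c(8, 11) - 120 = 31*(2*8/(-12 + 11)) - 120 = 31*(2*8/(-1)) - 120 = 31*(2*8*(-1)) - 120 = 31*(-16) - 120 = -496 - 120 = -616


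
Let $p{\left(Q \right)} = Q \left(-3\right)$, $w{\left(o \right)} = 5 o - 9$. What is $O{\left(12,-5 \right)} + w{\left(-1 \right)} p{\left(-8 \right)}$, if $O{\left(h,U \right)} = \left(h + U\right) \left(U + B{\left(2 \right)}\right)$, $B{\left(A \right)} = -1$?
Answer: $-378$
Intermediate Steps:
$w{\left(o \right)} = -9 + 5 o$
$p{\left(Q \right)} = - 3 Q$
$O{\left(h,U \right)} = \left(-1 + U\right) \left(U + h\right)$ ($O{\left(h,U \right)} = \left(h + U\right) \left(U - 1\right) = \left(U + h\right) \left(-1 + U\right) = \left(-1 + U\right) \left(U + h\right)$)
$O{\left(12,-5 \right)} + w{\left(-1 \right)} p{\left(-8 \right)} = \left(\left(-5\right)^{2} - -5 - 12 - 60\right) + \left(-9 + 5 \left(-1\right)\right) \left(\left(-3\right) \left(-8\right)\right) = \left(25 + 5 - 12 - 60\right) + \left(-9 - 5\right) 24 = -42 - 336 = -378$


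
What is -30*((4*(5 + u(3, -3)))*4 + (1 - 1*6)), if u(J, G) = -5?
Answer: 150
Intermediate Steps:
-30*((4*(5 + u(3, -3)))*4 + (1 - 1*6)) = -30*((4*(5 - 5))*4 + (1 - 1*6)) = -30*((4*0)*4 + (1 - 6)) = -30*(0*4 - 5) = -30*(0 - 5) = -30*(-5) = 150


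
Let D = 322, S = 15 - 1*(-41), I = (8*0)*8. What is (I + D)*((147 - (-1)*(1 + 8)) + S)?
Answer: 68264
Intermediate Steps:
I = 0 (I = 0*8 = 0)
S = 56 (S = 15 + 41 = 56)
(I + D)*((147 - (-1)*(1 + 8)) + S) = (0 + 322)*((147 - (-1)*(1 + 8)) + 56) = 322*((147 - (-1)*9) + 56) = 322*((147 - 1*(-9)) + 56) = 322*((147 + 9) + 56) = 322*(156 + 56) = 322*212 = 68264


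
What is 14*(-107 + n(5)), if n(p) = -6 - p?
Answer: -1652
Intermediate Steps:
14*(-107 + n(5)) = 14*(-107 + (-6 - 1*5)) = 14*(-107 + (-6 - 5)) = 14*(-107 - 11) = 14*(-118) = -1652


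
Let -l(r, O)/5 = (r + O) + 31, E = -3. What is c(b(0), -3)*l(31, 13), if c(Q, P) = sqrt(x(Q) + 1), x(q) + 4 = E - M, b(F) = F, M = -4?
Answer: -375*I*sqrt(2) ≈ -530.33*I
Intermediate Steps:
x(q) = -3 (x(q) = -4 + (-3 - 1*(-4)) = -4 + (-3 + 4) = -4 + 1 = -3)
l(r, O) = -155 - 5*O - 5*r (l(r, O) = -5*((r + O) + 31) = -5*((O + r) + 31) = -5*(31 + O + r) = -155 - 5*O - 5*r)
c(Q, P) = I*sqrt(2) (c(Q, P) = sqrt(-3 + 1) = sqrt(-2) = I*sqrt(2))
c(b(0), -3)*l(31, 13) = (I*sqrt(2))*(-155 - 5*13 - 5*31) = (I*sqrt(2))*(-155 - 65 - 155) = (I*sqrt(2))*(-375) = -375*I*sqrt(2)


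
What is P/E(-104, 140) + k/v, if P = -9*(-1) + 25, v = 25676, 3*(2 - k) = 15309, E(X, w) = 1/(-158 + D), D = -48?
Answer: -179839805/25676 ≈ -7004.2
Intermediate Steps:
E(X, w) = -1/206 (E(X, w) = 1/(-158 - 48) = 1/(-206) = -1/206)
k = -5101 (k = 2 - ⅓*15309 = 2 - 5103 = -5101)
P = 34 (P = 9 + 25 = 34)
P/E(-104, 140) + k/v = 34/(-1/206) - 5101/25676 = 34*(-206) - 5101*1/25676 = -7004 - 5101/25676 = -179839805/25676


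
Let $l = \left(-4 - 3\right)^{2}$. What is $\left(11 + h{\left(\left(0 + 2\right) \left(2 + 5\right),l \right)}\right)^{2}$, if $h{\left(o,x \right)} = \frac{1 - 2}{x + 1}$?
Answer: $\frac{301401}{2500} \approx 120.56$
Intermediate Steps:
$l = 49$ ($l = \left(-7\right)^{2} = 49$)
$h{\left(o,x \right)} = - \frac{1}{1 + x}$
$\left(11 + h{\left(\left(0 + 2\right) \left(2 + 5\right),l \right)}\right)^{2} = \left(11 - \frac{1}{1 + 49}\right)^{2} = \left(11 - \frac{1}{50}\right)^{2} = \left(\frac{549}{50}\right)^{2} = \frac{301401}{2500}$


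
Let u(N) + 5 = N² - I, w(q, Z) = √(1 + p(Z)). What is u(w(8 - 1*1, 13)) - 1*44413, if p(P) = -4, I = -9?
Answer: -44412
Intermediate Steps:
w(q, Z) = I*√3 (w(q, Z) = √(1 - 4) = √(-3) = I*√3)
u(N) = 4 + N² (u(N) = -5 + (N² - 1*(-9)) = -5 + (N² + 9) = -5 + (9 + N²) = 4 + N²)
u(w(8 - 1*1, 13)) - 1*44413 = (4 + (I*√3)²) - 1*44413 = (4 - 3) - 44413 = 1 - 44413 = -44412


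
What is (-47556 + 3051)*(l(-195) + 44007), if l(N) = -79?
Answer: -1955015640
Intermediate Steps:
(-47556 + 3051)*(l(-195) + 44007) = (-47556 + 3051)*(-79 + 44007) = -44505*43928 = -1955015640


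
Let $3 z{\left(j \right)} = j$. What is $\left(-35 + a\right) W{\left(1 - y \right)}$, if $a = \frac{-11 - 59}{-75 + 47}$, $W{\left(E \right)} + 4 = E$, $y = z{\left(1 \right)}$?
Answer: $\frac{325}{3} \approx 108.33$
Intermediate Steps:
$z{\left(j \right)} = \frac{j}{3}$
$y = \frac{1}{3}$ ($y = \frac{1}{3} \cdot 1 = \frac{1}{3} \approx 0.33333$)
$W{\left(E \right)} = -4 + E$
$a = \frac{5}{2}$ ($a = - \frac{70}{-28} = \left(-70\right) \left(- \frac{1}{28}\right) = \frac{5}{2} \approx 2.5$)
$\left(-35 + a\right) W{\left(1 - y \right)} = \left(-35 + \frac{5}{2}\right) \left(-4 + \left(1 - \frac{1}{3}\right)\right) = - \frac{65 \left(-4 + \left(1 - \frac{1}{3}\right)\right)}{2} = - \frac{65 \left(-4 + \frac{2}{3}\right)}{2} = \left(- \frac{65}{2}\right) \left(- \frac{10}{3}\right) = \frac{325}{3}$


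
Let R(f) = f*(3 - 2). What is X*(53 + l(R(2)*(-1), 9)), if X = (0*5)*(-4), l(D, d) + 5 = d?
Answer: 0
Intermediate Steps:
R(f) = f (R(f) = f*1 = f)
l(D, d) = -5 + d
X = 0 (X = 0*(-4) = 0)
X*(53 + l(R(2)*(-1), 9)) = 0*(53 + (-5 + 9)) = 0*(53 + 4) = 0*57 = 0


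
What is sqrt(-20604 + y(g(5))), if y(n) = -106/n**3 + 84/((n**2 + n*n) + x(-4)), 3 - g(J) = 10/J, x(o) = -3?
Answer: I*sqrt(20794) ≈ 144.2*I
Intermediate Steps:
g(J) = 3 - 10/J
y(n) = -106/n**3 + 84/(-3 + 2*n**2) (y(n) = -106/n**3 + 84/((n**2 + n*n) - 3) = -106/n**3 + 84/((n**2 + n**2) - 3) = -106/n**3 + 84/(2*n**2 - 3) = -106/n**3 + 84/(-3 + 2*n**2))
sqrt(-20604 + y(g(5))) = sqrt(-20604 + 2*(159 - 106*(3 - 10/5)**2 + 42*(3 - 10/5)**3)/((3 - 10/5)**3*(-3 + 2*(3 - 10/5)**2))) = sqrt(-20604 + 2*(159 - 106*(3 - 10*1/5)**2 + 42*(3 - 10*1/5)**3)/((3 - 10*1/5)**3*(-3 + 2*(3 - 10*1/5)**2))) = sqrt(-20604 + 2*(159 - 106*(3 - 2)**2 + 42*(3 - 2)**3)/((3 - 2)**3*(-3 + 2*(3 - 2)**2))) = sqrt(-20604 + 2*(159 - 106*1**2 + 42*1**3)/(1**3*(-3 + 2*1**2))) = sqrt(-20604 + 2*1*(159 - 106*1 + 42*1)/(-3 + 2*1)) = sqrt(-20604 + 2*1*(159 - 106 + 42)/(-3 + 2)) = sqrt(-20604 + 2*1*95/(-1)) = sqrt(-20604 + 2*1*(-1)*95) = sqrt(-20604 - 190) = sqrt(-20794) = I*sqrt(20794)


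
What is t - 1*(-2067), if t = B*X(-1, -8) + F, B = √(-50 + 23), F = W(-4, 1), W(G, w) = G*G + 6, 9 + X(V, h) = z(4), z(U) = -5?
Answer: 2089 - 42*I*√3 ≈ 2089.0 - 72.746*I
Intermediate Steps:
X(V, h) = -14 (X(V, h) = -9 - 5 = -14)
W(G, w) = 6 + G² (W(G, w) = G² + 6 = 6 + G²)
F = 22 (F = 6 + (-4)² = 6 + 16 = 22)
B = 3*I*√3 (B = √(-27) = 3*I*√3 ≈ 5.1962*I)
t = 22 - 42*I*√3 (t = (3*I*√3)*(-14) + 22 = -42*I*√3 + 22 = 22 - 42*I*√3 ≈ 22.0 - 72.746*I)
t - 1*(-2067) = (22 - 42*I*√3) - 1*(-2067) = (22 - 42*I*√3) + 2067 = 2089 - 42*I*√3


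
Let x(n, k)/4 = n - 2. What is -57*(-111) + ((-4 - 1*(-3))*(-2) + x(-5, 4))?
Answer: 6301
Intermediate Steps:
x(n, k) = -8 + 4*n (x(n, k) = 4*(n - 2) = 4*(-2 + n) = -8 + 4*n)
-57*(-111) + ((-4 - 1*(-3))*(-2) + x(-5, 4)) = -57*(-111) + ((-4 - 1*(-3))*(-2) + (-8 + 4*(-5))) = 6327 + ((-4 + 3)*(-2) + (-8 - 20)) = 6327 + (-1*(-2) - 28) = 6327 + (2 - 28) = 6327 - 26 = 6301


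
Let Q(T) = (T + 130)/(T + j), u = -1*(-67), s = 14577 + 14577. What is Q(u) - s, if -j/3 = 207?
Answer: -16151513/554 ≈ -29154.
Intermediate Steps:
j = -621 (j = -3*207 = -621)
s = 29154
u = 67
Q(T) = (130 + T)/(-621 + T) (Q(T) = (T + 130)/(T - 621) = (130 + T)/(-621 + T))
Q(u) - s = (130 + 67)/(-621 + 67) - 1*29154 = 197/(-554) - 29154 = -1/554*197 - 29154 = -197/554 - 29154 = -16151513/554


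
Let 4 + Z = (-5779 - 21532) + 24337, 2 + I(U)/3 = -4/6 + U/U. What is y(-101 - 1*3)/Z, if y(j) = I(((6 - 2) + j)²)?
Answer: 5/2978 ≈ 0.0016790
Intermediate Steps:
I(U) = -5 (I(U) = -6 + 3*(-4/6 + U/U) = -6 + 3*(-4*⅙ + 1) = -6 + 3*(-⅔ + 1) = -6 + 3*(⅓) = -6 + 1 = -5)
y(j) = -5
Z = -2978 (Z = -4 + ((-5779 - 21532) + 24337) = -4 + (-27311 + 24337) = -4 - 2974 = -2978)
y(-101 - 1*3)/Z = -5/(-2978) = -5*(-1/2978) = 5/2978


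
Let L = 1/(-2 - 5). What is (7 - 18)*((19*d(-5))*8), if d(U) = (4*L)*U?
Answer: -33440/7 ≈ -4777.1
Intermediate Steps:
L = -1/7 (L = 1/(-7) = -1/7 ≈ -0.14286)
d(U) = -4*U/7 (d(U) = (4*(-1/7))*U = -4*U/7)
(7 - 18)*((19*d(-5))*8) = (7 - 18)*((19*(-4/7*(-5)))*8) = -11*19*(20/7)*8 = -4180*8/7 = -11*3040/7 = -33440/7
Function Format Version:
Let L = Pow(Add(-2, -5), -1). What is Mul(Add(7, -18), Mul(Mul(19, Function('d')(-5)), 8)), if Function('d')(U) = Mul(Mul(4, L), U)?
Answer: Rational(-33440, 7) ≈ -4777.1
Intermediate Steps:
L = Rational(-1, 7) (L = Pow(-7, -1) = Rational(-1, 7) ≈ -0.14286)
Function('d')(U) = Mul(Rational(-4, 7), U) (Function('d')(U) = Mul(Mul(4, Rational(-1, 7)), U) = Mul(Rational(-4, 7), U))
Mul(Add(7, -18), Mul(Mul(19, Function('d')(-5)), 8)) = Mul(Add(7, -18), Mul(Mul(19, Mul(Rational(-4, 7), -5)), 8)) = Mul(-11, Mul(Mul(19, Rational(20, 7)), 8)) = Mul(-11, Mul(Rational(380, 7), 8)) = Mul(-11, Rational(3040, 7)) = Rational(-33440, 7)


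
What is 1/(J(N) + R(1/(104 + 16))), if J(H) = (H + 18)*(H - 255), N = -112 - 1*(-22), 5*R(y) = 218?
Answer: 5/124418 ≈ 4.0187e-5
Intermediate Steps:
R(y) = 218/5 (R(y) = (⅕)*218 = 218/5)
N = -90 (N = -112 + 22 = -90)
J(H) = (-255 + H)*(18 + H) (J(H) = (18 + H)*(-255 + H) = (-255 + H)*(18 + H))
1/(J(N) + R(1/(104 + 16))) = 1/((-4590 + (-90)² - 237*(-90)) + 218/5) = 1/((-4590 + 8100 + 21330) + 218/5) = 1/(24840 + 218/5) = 1/(124418/5) = 5/124418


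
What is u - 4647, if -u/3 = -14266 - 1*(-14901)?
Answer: -6552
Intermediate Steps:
u = -1905 (u = -3*(-14266 - 1*(-14901)) = -3*(-14266 + 14901) = -3*635 = -1905)
u - 4647 = -1905 - 4647 = -6552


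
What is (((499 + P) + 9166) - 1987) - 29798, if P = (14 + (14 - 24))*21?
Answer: -22036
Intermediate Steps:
P = 84 (P = (14 - 10)*21 = 4*21 = 84)
(((499 + P) + 9166) - 1987) - 29798 = (((499 + 84) + 9166) - 1987) - 29798 = ((583 + 9166) - 1987) - 29798 = (9749 - 1987) - 29798 = 7762 - 29798 = -22036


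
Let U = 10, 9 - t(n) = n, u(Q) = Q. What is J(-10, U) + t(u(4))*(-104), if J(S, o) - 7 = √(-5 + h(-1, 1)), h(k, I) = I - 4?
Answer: -513 + 2*I*√2 ≈ -513.0 + 2.8284*I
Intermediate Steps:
t(n) = 9 - n
h(k, I) = -4 + I
J(S, o) = 7 + 2*I*√2 (J(S, o) = 7 + √(-5 + (-4 + 1)) = 7 + √(-5 - 3) = 7 + √(-8) = 7 + 2*I*√2)
J(-10, U) + t(u(4))*(-104) = (7 + 2*I*√2) + (9 - 1*4)*(-104) = (7 + 2*I*√2) + (9 - 4)*(-104) = (7 + 2*I*√2) + 5*(-104) = (7 + 2*I*√2) - 520 = -513 + 2*I*√2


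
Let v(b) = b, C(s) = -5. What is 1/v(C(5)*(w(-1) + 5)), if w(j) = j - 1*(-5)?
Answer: -1/45 ≈ -0.022222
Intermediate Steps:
w(j) = 5 + j (w(j) = j + 5 = 5 + j)
1/v(C(5)*(w(-1) + 5)) = 1/(-5*((5 - 1) + 5)) = 1/(-5*(4 + 5)) = 1/(-5*9) = 1/(-45) = -1/45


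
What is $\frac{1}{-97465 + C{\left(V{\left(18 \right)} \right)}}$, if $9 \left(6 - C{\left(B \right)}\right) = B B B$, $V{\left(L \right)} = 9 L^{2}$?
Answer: $- \frac{1}{2755087603} \approx -3.6296 \cdot 10^{-10}$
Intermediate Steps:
$C{\left(B \right)} = 6 - \frac{B^{3}}{9}$ ($C{\left(B \right)} = 6 - \frac{B B B}{9} = 6 - \frac{B^{2} B}{9} = 6 - \frac{B^{3}}{9}$)
$\frac{1}{-97465 + C{\left(V{\left(18 \right)} \right)}} = \frac{1}{-97465 + \left(6 - \frac{\left(9 \cdot 18^{2}\right)^{3}}{9}\right)} = \frac{1}{-97465 + \left(6 - \frac{\left(9 \cdot 324\right)^{3}}{9}\right)} = \frac{1}{-97465 + \left(6 - \frac{2916^{3}}{9}\right)} = \frac{1}{-97465 + \left(6 - 2754990144\right)} = \frac{1}{-97465 - 2754990138} = \frac{1}{-2755087603} = - \frac{1}{2755087603}$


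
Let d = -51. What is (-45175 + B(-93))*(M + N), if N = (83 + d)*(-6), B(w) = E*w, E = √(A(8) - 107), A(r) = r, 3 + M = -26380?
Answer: 1200525625 + 7414425*I*√11 ≈ 1.2005e+9 + 2.4591e+7*I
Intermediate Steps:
M = -26383 (M = -3 - 26380 = -26383)
E = 3*I*√11 (E = √(8 - 107) = √(-99) = 3*I*√11 ≈ 9.9499*I)
B(w) = 3*I*w*√11 (B(w) = (3*I*√11)*w = 3*I*w*√11)
N = -192 (N = (83 - 51)*(-6) = 32*(-6) = -192)
(-45175 + B(-93))*(M + N) = (-45175 + 3*I*(-93)*√11)*(-26383 - 192) = (-45175 - 279*I*√11)*(-26575) = 1200525625 + 7414425*I*√11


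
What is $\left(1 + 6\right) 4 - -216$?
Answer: $244$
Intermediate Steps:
$\left(1 + 6\right) 4 - -216 = 7 \cdot 4 + 216 = 28 + 216 = 244$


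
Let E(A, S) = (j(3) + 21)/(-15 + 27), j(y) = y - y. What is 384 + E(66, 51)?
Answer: 1543/4 ≈ 385.75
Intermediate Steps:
j(y) = 0
E(A, S) = 7/4 (E(A, S) = (0 + 21)/(-15 + 27) = 21/12 = 21*(1/12) = 7/4)
384 + E(66, 51) = 384 + 7/4 = 1543/4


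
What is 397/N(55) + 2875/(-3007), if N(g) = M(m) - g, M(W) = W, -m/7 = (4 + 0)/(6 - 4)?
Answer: -1392154/207483 ≈ -6.7097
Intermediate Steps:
m = -14 (m = -7*(4 + 0)/(6 - 4) = -28/2 = -7*2 = -14)
N(g) = -14 - g
397/N(55) + 2875/(-3007) = 397/(-14 - 1*55) + 2875/(-3007) = 397/(-14 - 55) + 2875*(-1/3007) = 397/(-69) - 2875/3007 = 397*(-1/69) - 2875/3007 = -397/69 - 2875/3007 = -1392154/207483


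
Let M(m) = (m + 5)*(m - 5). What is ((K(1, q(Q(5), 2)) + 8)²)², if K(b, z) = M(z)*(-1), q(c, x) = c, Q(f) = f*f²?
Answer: 59102697706295296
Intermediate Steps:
Q(f) = f³
M(m) = (-5 + m)*(5 + m) (M(m) = (5 + m)*(-5 + m) = (-5 + m)*(5 + m))
K(b, z) = 25 - z² (K(b, z) = (-25 + z²)*(-1) = 25 - z²)
((K(1, q(Q(5), 2)) + 8)²)² = (((25 - (5³)²) + 8)²)² = (((25 - 1*125²) + 8)²)² = (((25 - 1*15625) + 8)²)² = (((25 - 15625) + 8)²)² = ((-15600 + 8)²)² = ((-15592)²)² = 243110464² = 59102697706295296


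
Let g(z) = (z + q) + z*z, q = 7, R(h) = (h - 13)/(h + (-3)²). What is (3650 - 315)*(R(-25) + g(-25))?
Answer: 16258125/8 ≈ 2.0323e+6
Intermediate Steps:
R(h) = (-13 + h)/(9 + h) (R(h) = (-13 + h)/(h + 9) = (-13 + h)/(9 + h))
g(z) = 7 + z + z² (g(z) = (z + 7) + z*z = (7 + z) + z² = 7 + z + z²)
(3650 - 315)*(R(-25) + g(-25)) = (3650 - 315)*((-13 - 25)/(9 - 25) + (7 - 25 + (-25)²)) = 3335*(-38/(-16) + (7 - 25 + 625)) = 3335*(-1/16*(-38) + 607) = 3335*(19/8 + 607) = 3335*(4875/8) = 16258125/8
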